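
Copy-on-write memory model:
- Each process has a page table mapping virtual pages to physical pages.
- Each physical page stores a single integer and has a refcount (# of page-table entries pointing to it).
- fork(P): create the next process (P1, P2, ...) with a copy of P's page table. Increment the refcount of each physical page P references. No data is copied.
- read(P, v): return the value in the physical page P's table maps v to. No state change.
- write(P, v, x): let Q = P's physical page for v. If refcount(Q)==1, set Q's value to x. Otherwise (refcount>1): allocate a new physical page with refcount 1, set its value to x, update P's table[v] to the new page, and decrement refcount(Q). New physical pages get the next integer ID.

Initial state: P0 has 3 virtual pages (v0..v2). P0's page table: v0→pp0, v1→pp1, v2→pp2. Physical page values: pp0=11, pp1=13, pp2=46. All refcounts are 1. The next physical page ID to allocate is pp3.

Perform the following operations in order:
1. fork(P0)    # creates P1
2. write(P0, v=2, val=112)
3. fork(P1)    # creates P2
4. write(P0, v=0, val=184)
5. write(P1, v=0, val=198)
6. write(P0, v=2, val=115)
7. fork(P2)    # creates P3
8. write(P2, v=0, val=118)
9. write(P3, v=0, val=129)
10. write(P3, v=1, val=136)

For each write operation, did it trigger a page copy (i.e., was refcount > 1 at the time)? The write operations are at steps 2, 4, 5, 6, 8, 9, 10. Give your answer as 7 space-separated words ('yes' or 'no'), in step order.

Op 1: fork(P0) -> P1. 3 ppages; refcounts: pp0:2 pp1:2 pp2:2
Op 2: write(P0, v2, 112). refcount(pp2)=2>1 -> COPY to pp3. 4 ppages; refcounts: pp0:2 pp1:2 pp2:1 pp3:1
Op 3: fork(P1) -> P2. 4 ppages; refcounts: pp0:3 pp1:3 pp2:2 pp3:1
Op 4: write(P0, v0, 184). refcount(pp0)=3>1 -> COPY to pp4. 5 ppages; refcounts: pp0:2 pp1:3 pp2:2 pp3:1 pp4:1
Op 5: write(P1, v0, 198). refcount(pp0)=2>1 -> COPY to pp5. 6 ppages; refcounts: pp0:1 pp1:3 pp2:2 pp3:1 pp4:1 pp5:1
Op 6: write(P0, v2, 115). refcount(pp3)=1 -> write in place. 6 ppages; refcounts: pp0:1 pp1:3 pp2:2 pp3:1 pp4:1 pp5:1
Op 7: fork(P2) -> P3. 6 ppages; refcounts: pp0:2 pp1:4 pp2:3 pp3:1 pp4:1 pp5:1
Op 8: write(P2, v0, 118). refcount(pp0)=2>1 -> COPY to pp6. 7 ppages; refcounts: pp0:1 pp1:4 pp2:3 pp3:1 pp4:1 pp5:1 pp6:1
Op 9: write(P3, v0, 129). refcount(pp0)=1 -> write in place. 7 ppages; refcounts: pp0:1 pp1:4 pp2:3 pp3:1 pp4:1 pp5:1 pp6:1
Op 10: write(P3, v1, 136). refcount(pp1)=4>1 -> COPY to pp7. 8 ppages; refcounts: pp0:1 pp1:3 pp2:3 pp3:1 pp4:1 pp5:1 pp6:1 pp7:1

yes yes yes no yes no yes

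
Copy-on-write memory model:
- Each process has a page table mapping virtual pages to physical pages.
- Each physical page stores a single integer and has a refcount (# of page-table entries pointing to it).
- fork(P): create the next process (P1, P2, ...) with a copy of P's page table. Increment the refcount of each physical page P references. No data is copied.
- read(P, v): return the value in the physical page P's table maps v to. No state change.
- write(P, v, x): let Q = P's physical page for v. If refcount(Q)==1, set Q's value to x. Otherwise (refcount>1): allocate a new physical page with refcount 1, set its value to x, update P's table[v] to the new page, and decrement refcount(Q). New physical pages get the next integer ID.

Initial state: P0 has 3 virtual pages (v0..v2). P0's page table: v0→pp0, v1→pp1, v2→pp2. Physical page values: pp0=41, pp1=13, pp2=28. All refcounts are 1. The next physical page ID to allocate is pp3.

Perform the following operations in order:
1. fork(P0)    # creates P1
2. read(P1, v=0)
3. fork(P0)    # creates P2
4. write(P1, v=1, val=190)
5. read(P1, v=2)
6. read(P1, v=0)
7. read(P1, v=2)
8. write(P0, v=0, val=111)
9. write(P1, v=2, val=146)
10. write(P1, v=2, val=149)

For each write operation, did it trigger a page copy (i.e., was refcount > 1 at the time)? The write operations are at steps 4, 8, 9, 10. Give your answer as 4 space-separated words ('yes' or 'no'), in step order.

Op 1: fork(P0) -> P1. 3 ppages; refcounts: pp0:2 pp1:2 pp2:2
Op 2: read(P1, v0) -> 41. No state change.
Op 3: fork(P0) -> P2. 3 ppages; refcounts: pp0:3 pp1:3 pp2:3
Op 4: write(P1, v1, 190). refcount(pp1)=3>1 -> COPY to pp3. 4 ppages; refcounts: pp0:3 pp1:2 pp2:3 pp3:1
Op 5: read(P1, v2) -> 28. No state change.
Op 6: read(P1, v0) -> 41. No state change.
Op 7: read(P1, v2) -> 28. No state change.
Op 8: write(P0, v0, 111). refcount(pp0)=3>1 -> COPY to pp4. 5 ppages; refcounts: pp0:2 pp1:2 pp2:3 pp3:1 pp4:1
Op 9: write(P1, v2, 146). refcount(pp2)=3>1 -> COPY to pp5. 6 ppages; refcounts: pp0:2 pp1:2 pp2:2 pp3:1 pp4:1 pp5:1
Op 10: write(P1, v2, 149). refcount(pp5)=1 -> write in place. 6 ppages; refcounts: pp0:2 pp1:2 pp2:2 pp3:1 pp4:1 pp5:1

yes yes yes no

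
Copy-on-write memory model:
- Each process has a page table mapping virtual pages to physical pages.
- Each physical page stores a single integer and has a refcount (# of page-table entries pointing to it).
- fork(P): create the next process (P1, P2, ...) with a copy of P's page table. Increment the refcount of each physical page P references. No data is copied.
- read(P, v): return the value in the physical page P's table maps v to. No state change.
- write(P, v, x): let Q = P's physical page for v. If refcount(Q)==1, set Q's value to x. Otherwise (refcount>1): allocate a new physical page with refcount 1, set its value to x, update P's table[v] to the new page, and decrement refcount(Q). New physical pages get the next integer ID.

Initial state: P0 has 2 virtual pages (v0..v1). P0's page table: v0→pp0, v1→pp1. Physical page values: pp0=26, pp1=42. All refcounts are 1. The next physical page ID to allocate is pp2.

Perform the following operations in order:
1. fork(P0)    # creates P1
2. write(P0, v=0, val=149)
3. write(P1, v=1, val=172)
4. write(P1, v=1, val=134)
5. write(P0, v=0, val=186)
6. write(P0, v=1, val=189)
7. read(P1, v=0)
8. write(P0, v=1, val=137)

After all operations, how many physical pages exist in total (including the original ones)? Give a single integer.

Answer: 4

Derivation:
Op 1: fork(P0) -> P1. 2 ppages; refcounts: pp0:2 pp1:2
Op 2: write(P0, v0, 149). refcount(pp0)=2>1 -> COPY to pp2. 3 ppages; refcounts: pp0:1 pp1:2 pp2:1
Op 3: write(P1, v1, 172). refcount(pp1)=2>1 -> COPY to pp3. 4 ppages; refcounts: pp0:1 pp1:1 pp2:1 pp3:1
Op 4: write(P1, v1, 134). refcount(pp3)=1 -> write in place. 4 ppages; refcounts: pp0:1 pp1:1 pp2:1 pp3:1
Op 5: write(P0, v0, 186). refcount(pp2)=1 -> write in place. 4 ppages; refcounts: pp0:1 pp1:1 pp2:1 pp3:1
Op 6: write(P0, v1, 189). refcount(pp1)=1 -> write in place. 4 ppages; refcounts: pp0:1 pp1:1 pp2:1 pp3:1
Op 7: read(P1, v0) -> 26. No state change.
Op 8: write(P0, v1, 137). refcount(pp1)=1 -> write in place. 4 ppages; refcounts: pp0:1 pp1:1 pp2:1 pp3:1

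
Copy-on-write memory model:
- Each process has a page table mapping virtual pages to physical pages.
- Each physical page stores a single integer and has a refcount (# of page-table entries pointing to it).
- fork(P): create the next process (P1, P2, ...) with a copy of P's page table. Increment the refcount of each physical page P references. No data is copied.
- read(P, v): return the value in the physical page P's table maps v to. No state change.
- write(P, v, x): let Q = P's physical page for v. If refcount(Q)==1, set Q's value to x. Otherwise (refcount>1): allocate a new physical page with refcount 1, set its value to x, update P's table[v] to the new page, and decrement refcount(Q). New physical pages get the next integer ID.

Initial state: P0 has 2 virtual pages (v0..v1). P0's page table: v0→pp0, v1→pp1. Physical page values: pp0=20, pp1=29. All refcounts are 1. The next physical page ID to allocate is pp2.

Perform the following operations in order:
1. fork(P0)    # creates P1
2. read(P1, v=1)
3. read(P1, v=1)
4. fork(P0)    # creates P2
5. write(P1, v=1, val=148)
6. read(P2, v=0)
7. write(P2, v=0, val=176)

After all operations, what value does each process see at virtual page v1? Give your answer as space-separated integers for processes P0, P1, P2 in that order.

Op 1: fork(P0) -> P1. 2 ppages; refcounts: pp0:2 pp1:2
Op 2: read(P1, v1) -> 29. No state change.
Op 3: read(P1, v1) -> 29. No state change.
Op 4: fork(P0) -> P2. 2 ppages; refcounts: pp0:3 pp1:3
Op 5: write(P1, v1, 148). refcount(pp1)=3>1 -> COPY to pp2. 3 ppages; refcounts: pp0:3 pp1:2 pp2:1
Op 6: read(P2, v0) -> 20. No state change.
Op 7: write(P2, v0, 176). refcount(pp0)=3>1 -> COPY to pp3. 4 ppages; refcounts: pp0:2 pp1:2 pp2:1 pp3:1
P0: v1 -> pp1 = 29
P1: v1 -> pp2 = 148
P2: v1 -> pp1 = 29

Answer: 29 148 29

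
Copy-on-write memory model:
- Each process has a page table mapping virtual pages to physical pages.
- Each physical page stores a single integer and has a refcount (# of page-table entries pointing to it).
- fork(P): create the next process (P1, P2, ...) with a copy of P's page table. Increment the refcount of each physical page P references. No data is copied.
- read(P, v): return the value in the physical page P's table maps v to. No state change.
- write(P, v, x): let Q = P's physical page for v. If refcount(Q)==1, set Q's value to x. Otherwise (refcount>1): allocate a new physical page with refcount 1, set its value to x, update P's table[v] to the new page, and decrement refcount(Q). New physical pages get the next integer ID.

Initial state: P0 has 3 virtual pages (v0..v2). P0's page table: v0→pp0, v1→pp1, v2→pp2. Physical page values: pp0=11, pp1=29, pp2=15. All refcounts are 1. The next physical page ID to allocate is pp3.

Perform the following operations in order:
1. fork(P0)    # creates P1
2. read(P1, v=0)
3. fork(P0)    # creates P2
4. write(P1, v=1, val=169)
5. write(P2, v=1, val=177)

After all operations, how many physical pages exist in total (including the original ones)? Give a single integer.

Answer: 5

Derivation:
Op 1: fork(P0) -> P1. 3 ppages; refcounts: pp0:2 pp1:2 pp2:2
Op 2: read(P1, v0) -> 11. No state change.
Op 3: fork(P0) -> P2. 3 ppages; refcounts: pp0:3 pp1:3 pp2:3
Op 4: write(P1, v1, 169). refcount(pp1)=3>1 -> COPY to pp3. 4 ppages; refcounts: pp0:3 pp1:2 pp2:3 pp3:1
Op 5: write(P2, v1, 177). refcount(pp1)=2>1 -> COPY to pp4. 5 ppages; refcounts: pp0:3 pp1:1 pp2:3 pp3:1 pp4:1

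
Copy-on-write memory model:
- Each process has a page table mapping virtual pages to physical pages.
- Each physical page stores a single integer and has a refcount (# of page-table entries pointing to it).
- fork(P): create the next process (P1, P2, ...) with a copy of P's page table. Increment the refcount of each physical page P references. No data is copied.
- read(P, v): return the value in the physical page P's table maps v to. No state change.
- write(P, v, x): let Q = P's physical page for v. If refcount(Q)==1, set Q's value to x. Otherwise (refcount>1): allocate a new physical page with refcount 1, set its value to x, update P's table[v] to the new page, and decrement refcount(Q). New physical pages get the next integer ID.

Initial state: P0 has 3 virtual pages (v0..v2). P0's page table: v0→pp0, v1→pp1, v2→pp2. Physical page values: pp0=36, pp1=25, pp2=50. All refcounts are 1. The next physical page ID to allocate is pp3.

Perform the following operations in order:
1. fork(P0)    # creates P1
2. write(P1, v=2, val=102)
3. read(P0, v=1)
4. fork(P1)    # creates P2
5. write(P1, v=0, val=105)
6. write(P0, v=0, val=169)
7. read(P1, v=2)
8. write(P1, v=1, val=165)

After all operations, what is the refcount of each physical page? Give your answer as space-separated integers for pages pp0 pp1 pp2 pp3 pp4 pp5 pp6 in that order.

Answer: 1 2 1 2 1 1 1

Derivation:
Op 1: fork(P0) -> P1. 3 ppages; refcounts: pp0:2 pp1:2 pp2:2
Op 2: write(P1, v2, 102). refcount(pp2)=2>1 -> COPY to pp3. 4 ppages; refcounts: pp0:2 pp1:2 pp2:1 pp3:1
Op 3: read(P0, v1) -> 25. No state change.
Op 4: fork(P1) -> P2. 4 ppages; refcounts: pp0:3 pp1:3 pp2:1 pp3:2
Op 5: write(P1, v0, 105). refcount(pp0)=3>1 -> COPY to pp4. 5 ppages; refcounts: pp0:2 pp1:3 pp2:1 pp3:2 pp4:1
Op 6: write(P0, v0, 169). refcount(pp0)=2>1 -> COPY to pp5. 6 ppages; refcounts: pp0:1 pp1:3 pp2:1 pp3:2 pp4:1 pp5:1
Op 7: read(P1, v2) -> 102. No state change.
Op 8: write(P1, v1, 165). refcount(pp1)=3>1 -> COPY to pp6. 7 ppages; refcounts: pp0:1 pp1:2 pp2:1 pp3:2 pp4:1 pp5:1 pp6:1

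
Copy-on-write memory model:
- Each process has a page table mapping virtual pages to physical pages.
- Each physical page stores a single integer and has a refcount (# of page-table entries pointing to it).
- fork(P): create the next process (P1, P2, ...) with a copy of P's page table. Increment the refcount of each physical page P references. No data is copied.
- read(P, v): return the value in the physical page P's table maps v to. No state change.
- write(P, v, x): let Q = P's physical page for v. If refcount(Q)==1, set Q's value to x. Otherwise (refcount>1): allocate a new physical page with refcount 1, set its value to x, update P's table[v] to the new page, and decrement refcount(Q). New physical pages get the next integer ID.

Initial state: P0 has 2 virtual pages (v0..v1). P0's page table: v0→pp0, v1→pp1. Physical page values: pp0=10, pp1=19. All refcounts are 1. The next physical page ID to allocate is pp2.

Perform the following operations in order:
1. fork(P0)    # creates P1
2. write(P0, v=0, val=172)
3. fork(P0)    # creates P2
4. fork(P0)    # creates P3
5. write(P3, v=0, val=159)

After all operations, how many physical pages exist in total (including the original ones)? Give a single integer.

Answer: 4

Derivation:
Op 1: fork(P0) -> P1. 2 ppages; refcounts: pp0:2 pp1:2
Op 2: write(P0, v0, 172). refcount(pp0)=2>1 -> COPY to pp2. 3 ppages; refcounts: pp0:1 pp1:2 pp2:1
Op 3: fork(P0) -> P2. 3 ppages; refcounts: pp0:1 pp1:3 pp2:2
Op 4: fork(P0) -> P3. 3 ppages; refcounts: pp0:1 pp1:4 pp2:3
Op 5: write(P3, v0, 159). refcount(pp2)=3>1 -> COPY to pp3. 4 ppages; refcounts: pp0:1 pp1:4 pp2:2 pp3:1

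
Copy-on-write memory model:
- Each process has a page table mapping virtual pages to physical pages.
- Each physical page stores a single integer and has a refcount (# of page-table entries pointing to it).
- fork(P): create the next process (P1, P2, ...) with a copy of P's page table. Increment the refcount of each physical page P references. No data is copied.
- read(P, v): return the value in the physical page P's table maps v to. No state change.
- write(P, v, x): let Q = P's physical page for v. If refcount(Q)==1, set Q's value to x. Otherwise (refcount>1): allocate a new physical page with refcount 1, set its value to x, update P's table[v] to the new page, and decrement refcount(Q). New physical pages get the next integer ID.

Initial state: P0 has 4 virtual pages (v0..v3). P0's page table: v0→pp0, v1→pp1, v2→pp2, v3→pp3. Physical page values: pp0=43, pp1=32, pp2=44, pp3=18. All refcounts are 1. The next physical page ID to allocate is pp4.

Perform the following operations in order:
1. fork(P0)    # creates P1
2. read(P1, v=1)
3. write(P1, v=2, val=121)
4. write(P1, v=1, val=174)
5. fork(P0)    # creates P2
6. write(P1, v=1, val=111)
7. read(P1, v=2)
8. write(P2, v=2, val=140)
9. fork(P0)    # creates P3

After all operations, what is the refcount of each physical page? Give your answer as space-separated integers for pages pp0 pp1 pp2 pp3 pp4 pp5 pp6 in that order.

Answer: 4 3 2 4 1 1 1

Derivation:
Op 1: fork(P0) -> P1. 4 ppages; refcounts: pp0:2 pp1:2 pp2:2 pp3:2
Op 2: read(P1, v1) -> 32. No state change.
Op 3: write(P1, v2, 121). refcount(pp2)=2>1 -> COPY to pp4. 5 ppages; refcounts: pp0:2 pp1:2 pp2:1 pp3:2 pp4:1
Op 4: write(P1, v1, 174). refcount(pp1)=2>1 -> COPY to pp5. 6 ppages; refcounts: pp0:2 pp1:1 pp2:1 pp3:2 pp4:1 pp5:1
Op 5: fork(P0) -> P2. 6 ppages; refcounts: pp0:3 pp1:2 pp2:2 pp3:3 pp4:1 pp5:1
Op 6: write(P1, v1, 111). refcount(pp5)=1 -> write in place. 6 ppages; refcounts: pp0:3 pp1:2 pp2:2 pp3:3 pp4:1 pp5:1
Op 7: read(P1, v2) -> 121. No state change.
Op 8: write(P2, v2, 140). refcount(pp2)=2>1 -> COPY to pp6. 7 ppages; refcounts: pp0:3 pp1:2 pp2:1 pp3:3 pp4:1 pp5:1 pp6:1
Op 9: fork(P0) -> P3. 7 ppages; refcounts: pp0:4 pp1:3 pp2:2 pp3:4 pp4:1 pp5:1 pp6:1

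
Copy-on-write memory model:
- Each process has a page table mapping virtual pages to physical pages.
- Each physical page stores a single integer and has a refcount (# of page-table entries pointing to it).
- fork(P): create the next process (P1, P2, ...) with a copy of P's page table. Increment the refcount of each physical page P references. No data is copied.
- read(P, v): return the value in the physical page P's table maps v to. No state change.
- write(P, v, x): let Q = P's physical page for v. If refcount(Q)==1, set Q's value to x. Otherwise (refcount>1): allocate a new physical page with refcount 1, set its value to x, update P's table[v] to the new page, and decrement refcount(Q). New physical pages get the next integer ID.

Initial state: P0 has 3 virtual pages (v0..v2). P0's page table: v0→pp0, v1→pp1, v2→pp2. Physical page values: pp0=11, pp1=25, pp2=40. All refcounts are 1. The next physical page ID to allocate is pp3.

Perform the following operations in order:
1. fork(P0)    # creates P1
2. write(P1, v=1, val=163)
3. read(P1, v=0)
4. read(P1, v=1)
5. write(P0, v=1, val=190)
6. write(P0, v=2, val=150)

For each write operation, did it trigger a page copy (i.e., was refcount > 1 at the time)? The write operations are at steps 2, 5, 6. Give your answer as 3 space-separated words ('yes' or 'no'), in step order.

Op 1: fork(P0) -> P1. 3 ppages; refcounts: pp0:2 pp1:2 pp2:2
Op 2: write(P1, v1, 163). refcount(pp1)=2>1 -> COPY to pp3. 4 ppages; refcounts: pp0:2 pp1:1 pp2:2 pp3:1
Op 3: read(P1, v0) -> 11. No state change.
Op 4: read(P1, v1) -> 163. No state change.
Op 5: write(P0, v1, 190). refcount(pp1)=1 -> write in place. 4 ppages; refcounts: pp0:2 pp1:1 pp2:2 pp3:1
Op 6: write(P0, v2, 150). refcount(pp2)=2>1 -> COPY to pp4. 5 ppages; refcounts: pp0:2 pp1:1 pp2:1 pp3:1 pp4:1

yes no yes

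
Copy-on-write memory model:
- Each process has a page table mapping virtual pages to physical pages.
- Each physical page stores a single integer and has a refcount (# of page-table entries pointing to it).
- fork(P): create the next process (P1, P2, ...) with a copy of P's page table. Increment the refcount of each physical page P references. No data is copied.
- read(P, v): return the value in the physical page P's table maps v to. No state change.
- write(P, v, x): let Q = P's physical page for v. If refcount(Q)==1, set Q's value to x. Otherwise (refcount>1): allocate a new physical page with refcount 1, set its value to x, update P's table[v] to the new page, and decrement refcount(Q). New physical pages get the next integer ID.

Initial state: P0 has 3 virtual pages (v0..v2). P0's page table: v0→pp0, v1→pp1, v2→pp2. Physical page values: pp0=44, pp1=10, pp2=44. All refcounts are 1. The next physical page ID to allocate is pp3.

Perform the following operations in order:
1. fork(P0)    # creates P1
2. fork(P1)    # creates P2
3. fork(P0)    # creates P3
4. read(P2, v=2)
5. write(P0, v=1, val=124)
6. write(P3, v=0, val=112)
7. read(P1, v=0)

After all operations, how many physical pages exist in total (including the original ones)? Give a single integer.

Answer: 5

Derivation:
Op 1: fork(P0) -> P1. 3 ppages; refcounts: pp0:2 pp1:2 pp2:2
Op 2: fork(P1) -> P2. 3 ppages; refcounts: pp0:3 pp1:3 pp2:3
Op 3: fork(P0) -> P3. 3 ppages; refcounts: pp0:4 pp1:4 pp2:4
Op 4: read(P2, v2) -> 44. No state change.
Op 5: write(P0, v1, 124). refcount(pp1)=4>1 -> COPY to pp3. 4 ppages; refcounts: pp0:4 pp1:3 pp2:4 pp3:1
Op 6: write(P3, v0, 112). refcount(pp0)=4>1 -> COPY to pp4. 5 ppages; refcounts: pp0:3 pp1:3 pp2:4 pp3:1 pp4:1
Op 7: read(P1, v0) -> 44. No state change.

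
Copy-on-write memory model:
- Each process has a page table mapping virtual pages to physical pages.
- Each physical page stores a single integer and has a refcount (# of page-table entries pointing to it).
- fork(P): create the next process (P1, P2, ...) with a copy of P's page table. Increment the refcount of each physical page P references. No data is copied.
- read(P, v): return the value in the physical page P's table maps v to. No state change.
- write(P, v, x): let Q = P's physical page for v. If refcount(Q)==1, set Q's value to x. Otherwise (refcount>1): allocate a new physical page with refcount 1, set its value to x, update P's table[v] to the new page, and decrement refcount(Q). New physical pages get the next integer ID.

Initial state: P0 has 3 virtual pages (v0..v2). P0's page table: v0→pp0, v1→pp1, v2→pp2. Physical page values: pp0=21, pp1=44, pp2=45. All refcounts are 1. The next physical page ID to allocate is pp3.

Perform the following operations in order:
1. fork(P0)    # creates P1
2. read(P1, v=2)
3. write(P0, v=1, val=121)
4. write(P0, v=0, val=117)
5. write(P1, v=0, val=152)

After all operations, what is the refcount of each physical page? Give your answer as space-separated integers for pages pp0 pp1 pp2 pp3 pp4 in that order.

Op 1: fork(P0) -> P1. 3 ppages; refcounts: pp0:2 pp1:2 pp2:2
Op 2: read(P1, v2) -> 45. No state change.
Op 3: write(P0, v1, 121). refcount(pp1)=2>1 -> COPY to pp3. 4 ppages; refcounts: pp0:2 pp1:1 pp2:2 pp3:1
Op 4: write(P0, v0, 117). refcount(pp0)=2>1 -> COPY to pp4. 5 ppages; refcounts: pp0:1 pp1:1 pp2:2 pp3:1 pp4:1
Op 5: write(P1, v0, 152). refcount(pp0)=1 -> write in place. 5 ppages; refcounts: pp0:1 pp1:1 pp2:2 pp3:1 pp4:1

Answer: 1 1 2 1 1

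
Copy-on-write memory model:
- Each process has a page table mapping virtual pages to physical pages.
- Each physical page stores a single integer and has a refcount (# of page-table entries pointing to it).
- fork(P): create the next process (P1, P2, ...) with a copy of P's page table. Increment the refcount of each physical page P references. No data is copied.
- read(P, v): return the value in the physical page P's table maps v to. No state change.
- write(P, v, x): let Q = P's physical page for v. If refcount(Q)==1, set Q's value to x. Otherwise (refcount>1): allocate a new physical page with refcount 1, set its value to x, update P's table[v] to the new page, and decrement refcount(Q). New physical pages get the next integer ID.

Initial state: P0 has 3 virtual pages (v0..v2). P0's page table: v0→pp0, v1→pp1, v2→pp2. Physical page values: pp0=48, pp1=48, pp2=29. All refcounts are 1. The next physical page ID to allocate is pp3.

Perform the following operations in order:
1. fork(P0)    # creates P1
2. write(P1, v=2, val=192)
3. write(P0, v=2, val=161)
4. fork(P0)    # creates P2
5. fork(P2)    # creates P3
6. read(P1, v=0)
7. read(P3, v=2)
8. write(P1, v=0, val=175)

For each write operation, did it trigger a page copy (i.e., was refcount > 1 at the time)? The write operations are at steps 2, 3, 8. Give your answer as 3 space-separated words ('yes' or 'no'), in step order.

Op 1: fork(P0) -> P1. 3 ppages; refcounts: pp0:2 pp1:2 pp2:2
Op 2: write(P1, v2, 192). refcount(pp2)=2>1 -> COPY to pp3. 4 ppages; refcounts: pp0:2 pp1:2 pp2:1 pp3:1
Op 3: write(P0, v2, 161). refcount(pp2)=1 -> write in place. 4 ppages; refcounts: pp0:2 pp1:2 pp2:1 pp3:1
Op 4: fork(P0) -> P2. 4 ppages; refcounts: pp0:3 pp1:3 pp2:2 pp3:1
Op 5: fork(P2) -> P3. 4 ppages; refcounts: pp0:4 pp1:4 pp2:3 pp3:1
Op 6: read(P1, v0) -> 48. No state change.
Op 7: read(P3, v2) -> 161. No state change.
Op 8: write(P1, v0, 175). refcount(pp0)=4>1 -> COPY to pp4. 5 ppages; refcounts: pp0:3 pp1:4 pp2:3 pp3:1 pp4:1

yes no yes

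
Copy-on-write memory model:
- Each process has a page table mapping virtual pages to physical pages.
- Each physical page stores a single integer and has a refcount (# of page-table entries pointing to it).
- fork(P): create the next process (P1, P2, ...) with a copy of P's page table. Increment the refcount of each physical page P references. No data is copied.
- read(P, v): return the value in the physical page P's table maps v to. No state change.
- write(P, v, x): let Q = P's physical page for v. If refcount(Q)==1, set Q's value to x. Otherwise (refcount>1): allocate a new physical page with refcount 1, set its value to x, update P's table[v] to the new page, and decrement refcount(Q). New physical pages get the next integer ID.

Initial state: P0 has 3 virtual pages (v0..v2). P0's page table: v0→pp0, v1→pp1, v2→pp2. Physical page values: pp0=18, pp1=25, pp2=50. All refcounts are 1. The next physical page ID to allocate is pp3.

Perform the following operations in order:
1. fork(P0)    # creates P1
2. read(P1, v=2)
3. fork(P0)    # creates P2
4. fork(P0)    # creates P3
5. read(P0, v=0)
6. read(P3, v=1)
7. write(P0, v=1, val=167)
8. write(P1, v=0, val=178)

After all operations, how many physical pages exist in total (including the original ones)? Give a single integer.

Answer: 5

Derivation:
Op 1: fork(P0) -> P1. 3 ppages; refcounts: pp0:2 pp1:2 pp2:2
Op 2: read(P1, v2) -> 50. No state change.
Op 3: fork(P0) -> P2. 3 ppages; refcounts: pp0:3 pp1:3 pp2:3
Op 4: fork(P0) -> P3. 3 ppages; refcounts: pp0:4 pp1:4 pp2:4
Op 5: read(P0, v0) -> 18. No state change.
Op 6: read(P3, v1) -> 25. No state change.
Op 7: write(P0, v1, 167). refcount(pp1)=4>1 -> COPY to pp3. 4 ppages; refcounts: pp0:4 pp1:3 pp2:4 pp3:1
Op 8: write(P1, v0, 178). refcount(pp0)=4>1 -> COPY to pp4. 5 ppages; refcounts: pp0:3 pp1:3 pp2:4 pp3:1 pp4:1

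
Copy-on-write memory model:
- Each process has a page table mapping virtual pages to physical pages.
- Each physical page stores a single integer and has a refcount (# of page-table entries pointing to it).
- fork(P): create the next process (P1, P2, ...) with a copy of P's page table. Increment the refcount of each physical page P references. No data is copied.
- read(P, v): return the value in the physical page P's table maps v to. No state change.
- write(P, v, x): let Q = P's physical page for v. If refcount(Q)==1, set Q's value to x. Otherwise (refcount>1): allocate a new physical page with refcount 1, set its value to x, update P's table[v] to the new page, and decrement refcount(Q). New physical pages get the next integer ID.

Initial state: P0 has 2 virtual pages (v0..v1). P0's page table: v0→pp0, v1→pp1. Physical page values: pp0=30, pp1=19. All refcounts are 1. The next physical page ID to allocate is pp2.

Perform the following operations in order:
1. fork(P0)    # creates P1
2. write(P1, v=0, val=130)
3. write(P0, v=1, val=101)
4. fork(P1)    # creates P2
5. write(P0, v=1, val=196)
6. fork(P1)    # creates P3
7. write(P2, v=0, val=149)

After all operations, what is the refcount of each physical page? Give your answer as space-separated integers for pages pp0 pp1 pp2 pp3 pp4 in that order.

Answer: 1 3 2 1 1

Derivation:
Op 1: fork(P0) -> P1. 2 ppages; refcounts: pp0:2 pp1:2
Op 2: write(P1, v0, 130). refcount(pp0)=2>1 -> COPY to pp2. 3 ppages; refcounts: pp0:1 pp1:2 pp2:1
Op 3: write(P0, v1, 101). refcount(pp1)=2>1 -> COPY to pp3. 4 ppages; refcounts: pp0:1 pp1:1 pp2:1 pp3:1
Op 4: fork(P1) -> P2. 4 ppages; refcounts: pp0:1 pp1:2 pp2:2 pp3:1
Op 5: write(P0, v1, 196). refcount(pp3)=1 -> write in place. 4 ppages; refcounts: pp0:1 pp1:2 pp2:2 pp3:1
Op 6: fork(P1) -> P3. 4 ppages; refcounts: pp0:1 pp1:3 pp2:3 pp3:1
Op 7: write(P2, v0, 149). refcount(pp2)=3>1 -> COPY to pp4. 5 ppages; refcounts: pp0:1 pp1:3 pp2:2 pp3:1 pp4:1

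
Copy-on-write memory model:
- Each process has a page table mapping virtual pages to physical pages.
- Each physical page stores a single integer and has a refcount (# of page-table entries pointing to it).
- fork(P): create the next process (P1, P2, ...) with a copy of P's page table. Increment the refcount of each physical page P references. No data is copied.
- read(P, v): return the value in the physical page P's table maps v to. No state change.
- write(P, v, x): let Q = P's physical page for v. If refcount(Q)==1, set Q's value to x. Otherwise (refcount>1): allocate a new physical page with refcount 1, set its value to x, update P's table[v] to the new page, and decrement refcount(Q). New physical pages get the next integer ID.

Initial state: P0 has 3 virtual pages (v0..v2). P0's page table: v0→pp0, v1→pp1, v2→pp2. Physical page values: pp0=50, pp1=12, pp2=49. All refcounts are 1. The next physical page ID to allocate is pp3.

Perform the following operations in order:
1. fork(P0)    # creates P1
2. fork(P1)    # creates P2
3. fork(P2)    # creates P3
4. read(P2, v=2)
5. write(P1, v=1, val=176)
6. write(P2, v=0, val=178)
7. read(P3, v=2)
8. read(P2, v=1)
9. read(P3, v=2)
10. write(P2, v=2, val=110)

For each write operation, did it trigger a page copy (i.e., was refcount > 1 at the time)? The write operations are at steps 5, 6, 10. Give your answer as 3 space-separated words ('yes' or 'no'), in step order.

Op 1: fork(P0) -> P1. 3 ppages; refcounts: pp0:2 pp1:2 pp2:2
Op 2: fork(P1) -> P2. 3 ppages; refcounts: pp0:3 pp1:3 pp2:3
Op 3: fork(P2) -> P3. 3 ppages; refcounts: pp0:4 pp1:4 pp2:4
Op 4: read(P2, v2) -> 49. No state change.
Op 5: write(P1, v1, 176). refcount(pp1)=4>1 -> COPY to pp3. 4 ppages; refcounts: pp0:4 pp1:3 pp2:4 pp3:1
Op 6: write(P2, v0, 178). refcount(pp0)=4>1 -> COPY to pp4. 5 ppages; refcounts: pp0:3 pp1:3 pp2:4 pp3:1 pp4:1
Op 7: read(P3, v2) -> 49. No state change.
Op 8: read(P2, v1) -> 12. No state change.
Op 9: read(P3, v2) -> 49. No state change.
Op 10: write(P2, v2, 110). refcount(pp2)=4>1 -> COPY to pp5. 6 ppages; refcounts: pp0:3 pp1:3 pp2:3 pp3:1 pp4:1 pp5:1

yes yes yes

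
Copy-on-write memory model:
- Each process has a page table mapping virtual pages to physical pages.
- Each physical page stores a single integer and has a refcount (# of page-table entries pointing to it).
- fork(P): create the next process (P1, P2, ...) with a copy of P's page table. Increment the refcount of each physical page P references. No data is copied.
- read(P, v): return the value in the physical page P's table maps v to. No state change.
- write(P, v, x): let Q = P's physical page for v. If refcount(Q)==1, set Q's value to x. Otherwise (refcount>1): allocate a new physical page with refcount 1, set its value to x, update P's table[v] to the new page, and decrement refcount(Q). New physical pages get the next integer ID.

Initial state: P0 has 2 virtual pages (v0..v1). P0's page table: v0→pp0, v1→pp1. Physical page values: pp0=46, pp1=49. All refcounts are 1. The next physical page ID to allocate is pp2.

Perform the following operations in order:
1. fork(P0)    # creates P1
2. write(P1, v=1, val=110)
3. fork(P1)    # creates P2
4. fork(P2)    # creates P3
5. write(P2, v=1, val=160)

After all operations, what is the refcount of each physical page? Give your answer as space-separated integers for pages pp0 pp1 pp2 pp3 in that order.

Op 1: fork(P0) -> P1. 2 ppages; refcounts: pp0:2 pp1:2
Op 2: write(P1, v1, 110). refcount(pp1)=2>1 -> COPY to pp2. 3 ppages; refcounts: pp0:2 pp1:1 pp2:1
Op 3: fork(P1) -> P2. 3 ppages; refcounts: pp0:3 pp1:1 pp2:2
Op 4: fork(P2) -> P3. 3 ppages; refcounts: pp0:4 pp1:1 pp2:3
Op 5: write(P2, v1, 160). refcount(pp2)=3>1 -> COPY to pp3. 4 ppages; refcounts: pp0:4 pp1:1 pp2:2 pp3:1

Answer: 4 1 2 1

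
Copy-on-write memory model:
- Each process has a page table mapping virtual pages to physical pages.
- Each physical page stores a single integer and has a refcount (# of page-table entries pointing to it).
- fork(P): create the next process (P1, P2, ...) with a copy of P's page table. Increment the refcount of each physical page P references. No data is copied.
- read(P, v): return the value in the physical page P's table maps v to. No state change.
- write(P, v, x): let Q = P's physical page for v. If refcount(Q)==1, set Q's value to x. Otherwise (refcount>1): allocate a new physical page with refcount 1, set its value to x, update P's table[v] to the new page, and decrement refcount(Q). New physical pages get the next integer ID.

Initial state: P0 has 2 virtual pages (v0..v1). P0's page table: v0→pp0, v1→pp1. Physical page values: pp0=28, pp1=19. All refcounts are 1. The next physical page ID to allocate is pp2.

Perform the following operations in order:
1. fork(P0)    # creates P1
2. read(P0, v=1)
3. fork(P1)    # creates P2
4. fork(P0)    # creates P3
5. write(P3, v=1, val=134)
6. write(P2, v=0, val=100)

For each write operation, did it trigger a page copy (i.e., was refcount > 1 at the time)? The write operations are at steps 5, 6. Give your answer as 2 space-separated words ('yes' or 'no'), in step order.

Op 1: fork(P0) -> P1. 2 ppages; refcounts: pp0:2 pp1:2
Op 2: read(P0, v1) -> 19. No state change.
Op 3: fork(P1) -> P2. 2 ppages; refcounts: pp0:3 pp1:3
Op 4: fork(P0) -> P3. 2 ppages; refcounts: pp0:4 pp1:4
Op 5: write(P3, v1, 134). refcount(pp1)=4>1 -> COPY to pp2. 3 ppages; refcounts: pp0:4 pp1:3 pp2:1
Op 6: write(P2, v0, 100). refcount(pp0)=4>1 -> COPY to pp3. 4 ppages; refcounts: pp0:3 pp1:3 pp2:1 pp3:1

yes yes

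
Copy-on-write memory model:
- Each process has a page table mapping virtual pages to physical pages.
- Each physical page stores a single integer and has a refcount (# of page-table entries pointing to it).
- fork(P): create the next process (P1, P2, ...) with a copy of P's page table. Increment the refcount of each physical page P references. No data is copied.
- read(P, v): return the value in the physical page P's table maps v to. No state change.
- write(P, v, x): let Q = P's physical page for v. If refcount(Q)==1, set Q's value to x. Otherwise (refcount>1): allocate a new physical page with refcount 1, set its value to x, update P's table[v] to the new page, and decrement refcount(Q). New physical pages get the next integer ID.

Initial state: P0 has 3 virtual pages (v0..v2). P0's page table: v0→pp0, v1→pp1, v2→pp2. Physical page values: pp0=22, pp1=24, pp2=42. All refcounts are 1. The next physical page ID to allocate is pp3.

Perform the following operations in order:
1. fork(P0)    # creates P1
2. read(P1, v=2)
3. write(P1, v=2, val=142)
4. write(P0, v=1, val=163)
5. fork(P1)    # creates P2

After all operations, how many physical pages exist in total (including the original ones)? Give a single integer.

Answer: 5

Derivation:
Op 1: fork(P0) -> P1. 3 ppages; refcounts: pp0:2 pp1:2 pp2:2
Op 2: read(P1, v2) -> 42. No state change.
Op 3: write(P1, v2, 142). refcount(pp2)=2>1 -> COPY to pp3. 4 ppages; refcounts: pp0:2 pp1:2 pp2:1 pp3:1
Op 4: write(P0, v1, 163). refcount(pp1)=2>1 -> COPY to pp4. 5 ppages; refcounts: pp0:2 pp1:1 pp2:1 pp3:1 pp4:1
Op 5: fork(P1) -> P2. 5 ppages; refcounts: pp0:3 pp1:2 pp2:1 pp3:2 pp4:1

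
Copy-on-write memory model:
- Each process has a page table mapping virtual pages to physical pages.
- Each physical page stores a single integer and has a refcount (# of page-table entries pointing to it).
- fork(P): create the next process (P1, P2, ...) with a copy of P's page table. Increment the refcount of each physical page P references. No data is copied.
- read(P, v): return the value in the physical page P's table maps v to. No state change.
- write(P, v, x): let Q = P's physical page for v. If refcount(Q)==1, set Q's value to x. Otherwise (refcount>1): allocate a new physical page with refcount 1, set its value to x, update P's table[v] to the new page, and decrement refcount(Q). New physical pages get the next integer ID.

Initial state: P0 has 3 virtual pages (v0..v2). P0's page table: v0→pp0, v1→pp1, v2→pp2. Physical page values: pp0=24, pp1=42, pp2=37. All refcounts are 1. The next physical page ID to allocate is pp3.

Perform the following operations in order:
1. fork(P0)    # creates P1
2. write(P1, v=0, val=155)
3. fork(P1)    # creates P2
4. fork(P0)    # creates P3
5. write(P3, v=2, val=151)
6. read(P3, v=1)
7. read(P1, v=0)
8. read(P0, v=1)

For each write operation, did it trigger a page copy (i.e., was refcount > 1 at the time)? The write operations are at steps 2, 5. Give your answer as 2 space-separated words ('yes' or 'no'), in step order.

Op 1: fork(P0) -> P1. 3 ppages; refcounts: pp0:2 pp1:2 pp2:2
Op 2: write(P1, v0, 155). refcount(pp0)=2>1 -> COPY to pp3. 4 ppages; refcounts: pp0:1 pp1:2 pp2:2 pp3:1
Op 3: fork(P1) -> P2. 4 ppages; refcounts: pp0:1 pp1:3 pp2:3 pp3:2
Op 4: fork(P0) -> P3. 4 ppages; refcounts: pp0:2 pp1:4 pp2:4 pp3:2
Op 5: write(P3, v2, 151). refcount(pp2)=4>1 -> COPY to pp4. 5 ppages; refcounts: pp0:2 pp1:4 pp2:3 pp3:2 pp4:1
Op 6: read(P3, v1) -> 42. No state change.
Op 7: read(P1, v0) -> 155. No state change.
Op 8: read(P0, v1) -> 42. No state change.

yes yes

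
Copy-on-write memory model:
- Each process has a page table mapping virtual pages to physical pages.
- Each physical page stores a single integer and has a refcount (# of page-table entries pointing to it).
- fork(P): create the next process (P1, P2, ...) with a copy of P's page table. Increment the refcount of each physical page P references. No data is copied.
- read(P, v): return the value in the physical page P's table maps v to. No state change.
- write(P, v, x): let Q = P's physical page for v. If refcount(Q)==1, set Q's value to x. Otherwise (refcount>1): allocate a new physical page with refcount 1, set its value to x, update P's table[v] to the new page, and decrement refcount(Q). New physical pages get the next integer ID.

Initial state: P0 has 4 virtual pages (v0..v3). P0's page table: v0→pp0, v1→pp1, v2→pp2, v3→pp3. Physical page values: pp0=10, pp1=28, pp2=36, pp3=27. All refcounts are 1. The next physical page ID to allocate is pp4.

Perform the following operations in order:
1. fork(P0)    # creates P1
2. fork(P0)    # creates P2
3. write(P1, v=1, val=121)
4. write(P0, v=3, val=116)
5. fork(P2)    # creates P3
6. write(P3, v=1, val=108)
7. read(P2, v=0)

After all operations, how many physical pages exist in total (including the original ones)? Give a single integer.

Answer: 7

Derivation:
Op 1: fork(P0) -> P1. 4 ppages; refcounts: pp0:2 pp1:2 pp2:2 pp3:2
Op 2: fork(P0) -> P2. 4 ppages; refcounts: pp0:3 pp1:3 pp2:3 pp3:3
Op 3: write(P1, v1, 121). refcount(pp1)=3>1 -> COPY to pp4. 5 ppages; refcounts: pp0:3 pp1:2 pp2:3 pp3:3 pp4:1
Op 4: write(P0, v3, 116). refcount(pp3)=3>1 -> COPY to pp5. 6 ppages; refcounts: pp0:3 pp1:2 pp2:3 pp3:2 pp4:1 pp5:1
Op 5: fork(P2) -> P3. 6 ppages; refcounts: pp0:4 pp1:3 pp2:4 pp3:3 pp4:1 pp5:1
Op 6: write(P3, v1, 108). refcount(pp1)=3>1 -> COPY to pp6. 7 ppages; refcounts: pp0:4 pp1:2 pp2:4 pp3:3 pp4:1 pp5:1 pp6:1
Op 7: read(P2, v0) -> 10. No state change.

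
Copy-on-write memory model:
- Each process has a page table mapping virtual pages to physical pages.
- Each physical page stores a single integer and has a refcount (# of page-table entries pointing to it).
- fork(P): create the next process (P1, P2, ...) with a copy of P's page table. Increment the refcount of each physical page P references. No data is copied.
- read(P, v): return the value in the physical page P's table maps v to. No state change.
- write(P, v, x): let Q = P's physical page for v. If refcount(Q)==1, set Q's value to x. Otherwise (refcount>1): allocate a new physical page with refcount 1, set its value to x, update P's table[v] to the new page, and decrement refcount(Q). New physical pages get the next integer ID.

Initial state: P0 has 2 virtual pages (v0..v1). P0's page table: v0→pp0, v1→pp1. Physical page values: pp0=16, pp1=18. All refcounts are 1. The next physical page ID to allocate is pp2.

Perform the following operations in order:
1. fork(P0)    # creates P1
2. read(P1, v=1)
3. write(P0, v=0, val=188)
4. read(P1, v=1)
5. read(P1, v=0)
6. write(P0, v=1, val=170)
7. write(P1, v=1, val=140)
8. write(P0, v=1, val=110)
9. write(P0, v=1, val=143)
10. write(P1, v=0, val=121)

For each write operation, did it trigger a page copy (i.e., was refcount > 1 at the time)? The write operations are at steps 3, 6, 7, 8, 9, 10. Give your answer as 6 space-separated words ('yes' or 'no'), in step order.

Op 1: fork(P0) -> P1. 2 ppages; refcounts: pp0:2 pp1:2
Op 2: read(P1, v1) -> 18. No state change.
Op 3: write(P0, v0, 188). refcount(pp0)=2>1 -> COPY to pp2. 3 ppages; refcounts: pp0:1 pp1:2 pp2:1
Op 4: read(P1, v1) -> 18. No state change.
Op 5: read(P1, v0) -> 16. No state change.
Op 6: write(P0, v1, 170). refcount(pp1)=2>1 -> COPY to pp3. 4 ppages; refcounts: pp0:1 pp1:1 pp2:1 pp3:1
Op 7: write(P1, v1, 140). refcount(pp1)=1 -> write in place. 4 ppages; refcounts: pp0:1 pp1:1 pp2:1 pp3:1
Op 8: write(P0, v1, 110). refcount(pp3)=1 -> write in place. 4 ppages; refcounts: pp0:1 pp1:1 pp2:1 pp3:1
Op 9: write(P0, v1, 143). refcount(pp3)=1 -> write in place. 4 ppages; refcounts: pp0:1 pp1:1 pp2:1 pp3:1
Op 10: write(P1, v0, 121). refcount(pp0)=1 -> write in place. 4 ppages; refcounts: pp0:1 pp1:1 pp2:1 pp3:1

yes yes no no no no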